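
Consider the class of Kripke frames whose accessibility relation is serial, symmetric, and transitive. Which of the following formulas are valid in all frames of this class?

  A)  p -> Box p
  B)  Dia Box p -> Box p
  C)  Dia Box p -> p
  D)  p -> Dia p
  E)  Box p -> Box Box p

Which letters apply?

B, C, D, E

A serial symmetric transitive relation is reflexive (take any v with uRv; symmetry gives vRu and transitivity gives uRu), hence an equivalence relation.
(A) p -> Box p (equivalent to ◇p→p) corresponds to R being a subset of the identity. Such an R need not be a subset of the identity, so not valid.
(B) the dual of axiom 5: valid iff R is euclidean. Every such R is euclidean — valid.
(C) Dia Box p -> p (the dual of axiom B) characterises the symmetric frames. Every such R is symmetric — valid.
(D) p -> Dia p is the dual of axiom T, which corresponds to reflexivity. Every such R is reflexive — valid.
(E) Box p -> Box Box p is axiom 4, which corresponds to transitivity. Every such R is transitive — valid.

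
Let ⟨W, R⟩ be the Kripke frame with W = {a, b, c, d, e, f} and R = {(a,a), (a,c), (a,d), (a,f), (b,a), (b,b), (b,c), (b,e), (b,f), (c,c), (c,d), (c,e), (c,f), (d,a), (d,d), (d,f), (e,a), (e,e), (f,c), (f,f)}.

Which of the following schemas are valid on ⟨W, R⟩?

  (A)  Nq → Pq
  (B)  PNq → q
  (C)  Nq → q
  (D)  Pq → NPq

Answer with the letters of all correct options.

R is reflexive: each world relates to itself.
R is not symmetric: a R c but not c R a.
R is not euclidean: a R c and a R a but not c R a.
R is serial: every world has an R-successor.
(A) Nq → Pq is axiom D; it is valid on a frame exactly when R is serial. R is serial, so valid.
(B) the dual of axiom B: valid iff R is symmetric. R is not symmetric — not valid.
(C) Nq → q is axiom T; it is valid on a frame exactly when R is reflexive. R is reflexive, so valid.
(D) Pq → NPq is axiom 5; it is valid on a frame exactly when R is euclidean. R is not euclidean, so not valid.

A, C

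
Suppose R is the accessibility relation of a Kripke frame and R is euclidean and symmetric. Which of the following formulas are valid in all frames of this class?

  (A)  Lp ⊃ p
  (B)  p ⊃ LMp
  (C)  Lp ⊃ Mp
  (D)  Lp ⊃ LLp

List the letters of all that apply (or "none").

B, D

A symmetric euclidean relation is transitive (uRv and vRw give vRu by symmetry, then uRw by the euclidean condition, applied at v).
(A) Lp ⊃ p is axiom T, which corresponds to reflexivity. Such an R need not be reflexive — not valid.
(B) p ⊃ LMp is axiom B, which corresponds to symmetry. Every such R is symmetric — valid.
(C) axiom D: valid iff R is serial. Such an R need not be serial — not valid.
(D) Lp ⊃ LLp is axiom 4; it is valid on a frame exactly when R is transitive. Every such R is transitive, so valid.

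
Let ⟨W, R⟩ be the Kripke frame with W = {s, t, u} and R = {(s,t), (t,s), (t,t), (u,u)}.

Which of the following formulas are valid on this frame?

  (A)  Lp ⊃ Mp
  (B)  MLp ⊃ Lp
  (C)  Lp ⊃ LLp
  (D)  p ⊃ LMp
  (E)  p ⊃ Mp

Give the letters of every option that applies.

R is not reflexive: not s R s.
R is symmetric: every R-edge is matched by its reverse.
R is not transitive: s R t and t R s but not s R s.
R is not euclidean: t R s and t R s but not s R s.
R is serial: every world has an R-successor.
(A) Lp ⊃ Mp is axiom D, which corresponds to seriality. R is serial — valid.
(B) MLp ⊃ Lp (the dual of axiom 5) characterises the euclidean frames. R is not euclidean — not valid.
(C) Lp ⊃ LLp is axiom 4; it is valid on a frame exactly when R is transitive. R is not transitive, so not valid.
(D) axiom B: valid iff R is symmetric. R is symmetric — valid.
(E) p ⊃ Mp is the dual of axiom T; it is valid on a frame exactly when R is reflexive. R is not reflexive, so not valid.

A, D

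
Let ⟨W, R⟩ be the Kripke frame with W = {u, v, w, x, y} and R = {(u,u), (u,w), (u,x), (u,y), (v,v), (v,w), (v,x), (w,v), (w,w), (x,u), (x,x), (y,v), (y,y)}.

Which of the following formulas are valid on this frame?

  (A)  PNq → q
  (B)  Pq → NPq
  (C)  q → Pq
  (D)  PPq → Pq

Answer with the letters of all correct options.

C

R is reflexive: each world relates to itself.
R is not symmetric: u R w but not w R u.
R is not transitive: u R w and w R v but not u R v.
R is not euclidean: u R w and u R u but not w R u.
(A) PNq → q is the dual of axiom B, which corresponds to symmetry. R is not symmetric — not valid.
(B) axiom 5: valid iff R is euclidean. R is not euclidean — not valid.
(C) q → Pq (the dual of axiom T) characterises the reflexive frames. R is reflexive — valid.
(D) PPq → Pq is the dual of axiom 4, which corresponds to transitivity. R is not transitive — not valid.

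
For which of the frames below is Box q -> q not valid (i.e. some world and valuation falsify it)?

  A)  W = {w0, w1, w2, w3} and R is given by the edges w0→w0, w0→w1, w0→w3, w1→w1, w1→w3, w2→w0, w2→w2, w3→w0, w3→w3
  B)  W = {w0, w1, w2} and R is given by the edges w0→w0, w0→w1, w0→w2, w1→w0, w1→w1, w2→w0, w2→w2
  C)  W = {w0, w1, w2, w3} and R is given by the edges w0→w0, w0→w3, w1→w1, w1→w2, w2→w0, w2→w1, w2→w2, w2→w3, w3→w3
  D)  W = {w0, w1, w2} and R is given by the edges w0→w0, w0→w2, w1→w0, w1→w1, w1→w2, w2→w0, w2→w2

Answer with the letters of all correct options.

The schema Box q -> q is axiom T; it is valid on a frame iff R is reflexive.
(A) R is reflexive (each world relates to itself), so the schema is valid here.
(B) R is reflexive (each world relates to itself), so the schema is valid here.
(C) R is reflexive (each world relates to itself), so the schema is valid here.
(D) R is reflexive (each world relates to itself), so the schema is valid here.

none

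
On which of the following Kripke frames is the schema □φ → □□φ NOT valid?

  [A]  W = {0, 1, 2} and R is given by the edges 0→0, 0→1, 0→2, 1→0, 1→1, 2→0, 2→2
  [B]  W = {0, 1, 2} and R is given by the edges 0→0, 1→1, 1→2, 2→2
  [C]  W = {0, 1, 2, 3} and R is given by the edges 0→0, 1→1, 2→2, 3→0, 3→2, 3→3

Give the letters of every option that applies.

The schema □φ → □□φ is axiom 4; it is valid on a frame iff R is transitive.
(A) R is not transitive (1 R 0 and 0 R 2 but not 1 R 2), so the schema fails here.
(B) R is transitive (R is closed under composition), so the schema is valid here.
(C) R is transitive (R is closed under composition), so the schema is valid here.

A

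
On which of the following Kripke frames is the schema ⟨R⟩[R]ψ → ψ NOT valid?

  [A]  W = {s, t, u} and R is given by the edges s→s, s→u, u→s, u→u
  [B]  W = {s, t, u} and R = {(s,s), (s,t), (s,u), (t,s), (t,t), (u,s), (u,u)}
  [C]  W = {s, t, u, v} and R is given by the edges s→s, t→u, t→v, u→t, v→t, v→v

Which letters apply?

The schema ⟨R⟩[R]ψ → ψ is the dual of axiom B; it is valid on a frame iff R is symmetric.
(A) R is symmetric (every R-edge is matched by its reverse), so the schema is valid here.
(B) R is symmetric (every R-edge is matched by its reverse), so the schema is valid here.
(C) R is symmetric (every R-edge is matched by its reverse), so the schema is valid here.

none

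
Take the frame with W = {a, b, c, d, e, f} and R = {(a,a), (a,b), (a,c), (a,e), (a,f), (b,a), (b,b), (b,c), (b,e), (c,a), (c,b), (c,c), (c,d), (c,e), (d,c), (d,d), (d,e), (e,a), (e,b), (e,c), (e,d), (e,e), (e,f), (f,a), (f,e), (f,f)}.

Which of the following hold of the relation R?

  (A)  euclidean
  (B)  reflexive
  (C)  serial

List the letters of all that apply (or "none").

B, C

(A) not euclidean: a R b and a R f but not b R f.
(B) reflexive: each world relates to itself.
(C) serial: every world has an R-successor.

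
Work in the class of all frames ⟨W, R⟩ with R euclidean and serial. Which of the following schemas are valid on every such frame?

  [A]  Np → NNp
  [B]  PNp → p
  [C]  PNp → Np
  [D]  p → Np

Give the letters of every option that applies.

(A) Np → NNp is axiom 4; it is valid on a frame exactly when R is transitive. Such an R need not be transitive, so not valid.
(B) the dual of axiom B: valid iff R is symmetric. Such an R need not be symmetric — not valid.
(C) PNp → Np is the dual of axiom 5; it is valid on a frame exactly when R is euclidean. Every such R is euclidean, so valid.
(D) p → Np is equivalent to ◇p→p; it holds exactly when R ⊆ identity. Such an R need not be a subset of the identity — not valid.

C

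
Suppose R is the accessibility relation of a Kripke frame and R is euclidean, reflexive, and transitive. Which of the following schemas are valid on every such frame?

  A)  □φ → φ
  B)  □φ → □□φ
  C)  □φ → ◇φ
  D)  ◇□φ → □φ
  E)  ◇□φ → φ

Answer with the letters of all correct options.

A, B, C, D, E

A relation that is euclidean, reflexive, and transitive is also serial and symmetric.
(A) □φ → φ (axiom T) characterises the reflexive frames. Every such R is reflexive — valid.
(B) □φ → □□φ is axiom 4; it is valid on a frame exactly when R is transitive. Every such R is transitive, so valid.
(C) □φ → ◇φ is axiom D; it is valid on a frame exactly when R is serial. Every such R is serial, so valid.
(D) ◇□φ → □φ (the dual of axiom 5) characterises the euclidean frames. Every such R is euclidean — valid.
(E) ◇□φ → φ is the dual of axiom B; it is valid on a frame exactly when R is symmetric. Every such R is symmetric, so valid.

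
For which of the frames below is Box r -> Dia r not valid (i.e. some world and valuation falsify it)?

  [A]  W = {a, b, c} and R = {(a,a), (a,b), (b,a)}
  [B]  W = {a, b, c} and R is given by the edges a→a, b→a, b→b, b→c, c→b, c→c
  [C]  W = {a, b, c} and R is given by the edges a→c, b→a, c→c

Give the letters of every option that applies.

The schema Box r -> Dia r is axiom D; it is valid on a frame iff R is serial.
(A) R is not serial (c has no R-successor), so the schema fails here.
(B) R is serial (every world has an R-successor), so the schema is valid here.
(C) R is serial (every world has an R-successor), so the schema is valid here.

A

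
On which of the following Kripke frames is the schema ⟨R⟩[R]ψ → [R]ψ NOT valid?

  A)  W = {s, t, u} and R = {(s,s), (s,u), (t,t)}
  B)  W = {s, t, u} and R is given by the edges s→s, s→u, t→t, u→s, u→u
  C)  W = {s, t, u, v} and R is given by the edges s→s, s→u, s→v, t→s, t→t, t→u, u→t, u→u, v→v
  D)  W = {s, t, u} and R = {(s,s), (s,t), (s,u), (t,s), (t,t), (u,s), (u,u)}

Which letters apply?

The schema ⟨R⟩[R]ψ → [R]ψ is the dual of axiom 5; it is valid on a frame iff R is euclidean.
(A) R is not euclidean (s R u and s R s but not u R s), so the schema fails here.
(B) R is euclidean (any two R-successors of the same world are R-related), so the schema is valid here.
(C) R is not euclidean (s R u and s R s but not u R s), so the schema fails here.
(D) R is not euclidean (s R t and s R u but not t R u), so the schema fails here.

A, C, D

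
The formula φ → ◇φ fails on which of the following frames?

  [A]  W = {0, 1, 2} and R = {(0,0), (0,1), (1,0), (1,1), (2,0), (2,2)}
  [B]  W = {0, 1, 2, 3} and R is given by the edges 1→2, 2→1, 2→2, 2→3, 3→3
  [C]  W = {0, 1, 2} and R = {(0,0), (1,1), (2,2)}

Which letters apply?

B

The schema φ → ◇φ is the dual of axiom T; it is valid on a frame iff R is reflexive.
(A) R is reflexive (each world relates to itself), so the schema is valid here.
(B) R is not reflexive (not 0 R 0), so the schema fails here.
(C) R is reflexive (each world relates to itself), so the schema is valid here.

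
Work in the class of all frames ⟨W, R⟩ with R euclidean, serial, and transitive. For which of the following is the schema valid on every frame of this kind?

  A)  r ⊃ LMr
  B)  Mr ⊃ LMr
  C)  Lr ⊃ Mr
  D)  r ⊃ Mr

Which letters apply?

(A) axiom B: valid iff R is symmetric. Such an R need not be symmetric — not valid.
(B) Mr ⊃ LMr is axiom 5; it is valid on a frame exactly when R is euclidean. Every such R is euclidean, so valid.
(C) Lr ⊃ Mr is axiom D; it is valid on a frame exactly when R is serial. Every such R is serial, so valid.
(D) r ⊃ Mr is the dual of axiom T; it is valid on a frame exactly when R is reflexive. Such an R need not be reflexive, so not valid.

B, C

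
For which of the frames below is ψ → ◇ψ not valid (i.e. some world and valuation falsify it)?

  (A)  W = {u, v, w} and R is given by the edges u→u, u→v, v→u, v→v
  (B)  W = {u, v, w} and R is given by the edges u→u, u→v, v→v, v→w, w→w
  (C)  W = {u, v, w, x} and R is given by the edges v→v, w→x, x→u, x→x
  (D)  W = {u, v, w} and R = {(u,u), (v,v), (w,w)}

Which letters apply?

The schema ψ → ◇ψ is the dual of axiom T; it is valid on a frame iff R is reflexive.
(A) R is not reflexive (not w R w), so the schema fails here.
(B) R is reflexive (each world relates to itself), so the schema is valid here.
(C) R is not reflexive (not u R u), so the schema fails here.
(D) R is reflexive (each world relates to itself), so the schema is valid here.

A, C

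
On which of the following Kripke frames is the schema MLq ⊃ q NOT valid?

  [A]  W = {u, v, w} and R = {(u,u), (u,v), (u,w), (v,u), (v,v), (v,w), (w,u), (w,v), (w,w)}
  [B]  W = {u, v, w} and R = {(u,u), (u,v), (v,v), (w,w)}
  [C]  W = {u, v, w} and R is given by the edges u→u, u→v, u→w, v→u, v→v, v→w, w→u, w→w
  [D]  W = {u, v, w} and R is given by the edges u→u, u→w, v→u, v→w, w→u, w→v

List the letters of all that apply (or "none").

The schema MLq ⊃ q is the dual of axiom B; it is valid on a frame iff R is symmetric.
(A) R is symmetric (every R-edge is matched by its reverse), so the schema is valid here.
(B) R is not symmetric (u R v but not v R u), so the schema fails here.
(C) R is not symmetric (v R w but not w R v), so the schema fails here.
(D) R is not symmetric (v R u but not u R v), so the schema fails here.

B, C, D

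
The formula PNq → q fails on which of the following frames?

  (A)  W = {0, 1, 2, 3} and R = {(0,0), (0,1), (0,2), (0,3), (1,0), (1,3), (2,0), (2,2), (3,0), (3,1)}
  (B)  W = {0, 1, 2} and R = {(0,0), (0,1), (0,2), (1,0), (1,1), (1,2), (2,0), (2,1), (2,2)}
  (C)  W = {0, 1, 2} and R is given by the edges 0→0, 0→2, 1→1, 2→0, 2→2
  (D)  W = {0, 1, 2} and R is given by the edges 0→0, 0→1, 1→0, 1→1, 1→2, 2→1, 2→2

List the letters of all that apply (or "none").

The schema PNq → q is the dual of axiom B; it is valid on a frame iff R is symmetric.
(A) R is symmetric (every R-edge is matched by its reverse), so the schema is valid here.
(B) R is symmetric (every R-edge is matched by its reverse), so the schema is valid here.
(C) R is symmetric (every R-edge is matched by its reverse), so the schema is valid here.
(D) R is symmetric (every R-edge is matched by its reverse), so the schema is valid here.

none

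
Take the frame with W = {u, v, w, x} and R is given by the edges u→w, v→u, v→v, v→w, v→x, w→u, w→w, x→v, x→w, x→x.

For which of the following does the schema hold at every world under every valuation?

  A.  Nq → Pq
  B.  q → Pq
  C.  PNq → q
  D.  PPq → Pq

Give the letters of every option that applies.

R is not reflexive: not u R u.
R is not symmetric: v R u but not u R v.
R is not transitive: u R w and w R u but not u R u.
R is serial: every world has an R-successor.
(A) axiom D: valid iff R is serial. R is serial — valid.
(B) q → Pq is the dual of axiom T, which corresponds to reflexivity. R is not reflexive — not valid.
(C) PNq → q (the dual of axiom B) characterises the symmetric frames. R is not symmetric — not valid.
(D) PPq → Pq is the dual of axiom 4; it is valid on a frame exactly when R is transitive. R is not transitive, so not valid.

A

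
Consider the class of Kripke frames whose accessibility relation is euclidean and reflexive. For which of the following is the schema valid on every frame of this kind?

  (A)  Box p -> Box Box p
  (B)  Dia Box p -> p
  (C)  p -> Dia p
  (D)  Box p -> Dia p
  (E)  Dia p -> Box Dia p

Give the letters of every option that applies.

A, B, C, D, E

A reflexive euclidean relation is also symmetric (from wRw and wRv the euclidean condition gives vRw) and hence transitive; it is an equivalence relation.
(A) Box p -> Box Box p (axiom 4) characterises the transitive frames. Every such R is transitive — valid.
(B) Dia Box p -> p is the dual of axiom B, which corresponds to symmetry. Every such R is symmetric — valid.
(C) p -> Dia p (the dual of axiom T) characterises the reflexive frames. Every such R is reflexive — valid.
(D) Box p -> Dia p is axiom D, which corresponds to seriality. Every such R is serial — valid.
(E) axiom 5: valid iff R is euclidean. Every such R is euclidean — valid.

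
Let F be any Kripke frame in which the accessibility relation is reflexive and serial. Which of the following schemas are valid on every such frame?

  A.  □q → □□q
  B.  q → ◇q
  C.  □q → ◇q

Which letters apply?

B, C

(A) axiom 4: valid iff R is transitive. Such an R need not be transitive — not valid.
(B) the dual of axiom T: valid iff R is reflexive. Every such R is reflexive — valid.
(C) axiom D: valid iff R is serial. Every such R is serial — valid.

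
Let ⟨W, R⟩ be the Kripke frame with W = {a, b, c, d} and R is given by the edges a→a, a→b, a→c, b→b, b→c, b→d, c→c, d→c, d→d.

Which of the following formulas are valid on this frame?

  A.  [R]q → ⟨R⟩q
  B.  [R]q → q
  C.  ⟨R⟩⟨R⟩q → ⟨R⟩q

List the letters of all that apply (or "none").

R is reflexive: each world relates to itself.
R is not transitive: a R b and b R d but not a R d.
R is serial: every world has an R-successor.
(A) [R]q → ⟨R⟩q is axiom D; it is valid on a frame exactly when R is serial. R is serial, so valid.
(B) axiom T: valid iff R is reflexive. R is reflexive — valid.
(C) the dual of axiom 4: valid iff R is transitive. R is not transitive — not valid.

A, B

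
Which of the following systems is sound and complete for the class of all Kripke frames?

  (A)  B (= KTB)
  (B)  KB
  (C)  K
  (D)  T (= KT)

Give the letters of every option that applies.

C

(A) B (= KTB) is determined by the class of reflexive and symmetric frames.
(B) KB is determined by the class of symmetric frames.
(C) K is determined by exactly this class.
(D) T (= KT) is determined by the class of reflexive frames.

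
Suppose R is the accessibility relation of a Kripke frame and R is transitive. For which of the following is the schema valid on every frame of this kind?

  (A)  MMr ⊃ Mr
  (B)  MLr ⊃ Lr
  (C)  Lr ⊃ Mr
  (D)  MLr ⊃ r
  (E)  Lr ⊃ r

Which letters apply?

(A) MMr ⊃ Mr is the dual of axiom 4; it is valid on a frame exactly when R is transitive. Every such R is transitive, so valid.
(B) MLr ⊃ Lr is the dual of axiom 5; it is valid on a frame exactly when R is euclidean. Such an R need not be euclidean, so not valid.
(C) Lr ⊃ Mr is axiom D; it is valid on a frame exactly when R is serial. Such an R need not be serial, so not valid.
(D) MLr ⊃ r (the dual of axiom B) characterises the symmetric frames. Such an R need not be symmetric — not valid.
(E) axiom T: valid iff R is reflexive. Such an R need not be reflexive — not valid.

A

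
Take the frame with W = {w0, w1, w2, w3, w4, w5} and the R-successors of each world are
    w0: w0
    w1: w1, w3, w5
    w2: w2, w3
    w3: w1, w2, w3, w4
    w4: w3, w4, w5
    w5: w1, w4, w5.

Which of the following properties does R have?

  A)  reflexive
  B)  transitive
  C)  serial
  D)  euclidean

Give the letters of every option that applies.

A, C

(A) reflexive: each world relates to itself.
(B) not transitive: w1 R w3 and w3 R w2 but not w1 R w2.
(C) serial: every world has an R-successor.
(D) not euclidean: w1 R w3 and w1 R w5 but not w3 R w5.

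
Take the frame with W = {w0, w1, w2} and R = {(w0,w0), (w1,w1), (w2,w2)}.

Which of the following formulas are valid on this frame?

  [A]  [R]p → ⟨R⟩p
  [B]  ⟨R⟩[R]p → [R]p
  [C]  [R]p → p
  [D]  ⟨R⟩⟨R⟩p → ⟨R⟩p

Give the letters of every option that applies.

R is reflexive: each world relates to itself.
R is transitive: R is closed under composition.
R is euclidean: any two R-successors of the same world are R-related.
R is serial: every world has an R-successor.
(A) [R]p → ⟨R⟩p is axiom D; it is valid on a frame exactly when R is serial. R is serial, so valid.
(B) ⟨R⟩[R]p → [R]p is the dual of axiom 5; it is valid on a frame exactly when R is euclidean. R is euclidean, so valid.
(C) axiom T: valid iff R is reflexive. R is reflexive — valid.
(D) ⟨R⟩⟨R⟩p → ⟨R⟩p is the dual of axiom 4, which corresponds to transitivity. R is transitive — valid.

A, B, C, D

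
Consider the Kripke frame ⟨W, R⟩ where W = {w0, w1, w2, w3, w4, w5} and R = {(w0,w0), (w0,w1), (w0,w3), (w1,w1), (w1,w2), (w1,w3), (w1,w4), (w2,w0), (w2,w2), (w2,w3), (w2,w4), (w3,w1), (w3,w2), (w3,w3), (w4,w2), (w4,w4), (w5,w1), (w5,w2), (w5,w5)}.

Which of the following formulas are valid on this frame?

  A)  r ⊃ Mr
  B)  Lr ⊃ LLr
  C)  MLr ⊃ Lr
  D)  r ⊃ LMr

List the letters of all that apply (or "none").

A

R is reflexive: each world relates to itself.
R is not symmetric: w0 R w1 but not w1 R w0.
R is not transitive: w0 R w1 and w1 R w2 but not w0 R w2.
R is not euclidean: w0 R w1 and w0 R w0 but not w1 R w0.
(A) r ⊃ Mr is the dual of axiom T; it is valid on a frame exactly when R is reflexive. R is reflexive, so valid.
(B) Lr ⊃ LLr is axiom 4, which corresponds to transitivity. R is not transitive — not valid.
(C) MLr ⊃ Lr (the dual of axiom 5) characterises the euclidean frames. R is not euclidean — not valid.
(D) axiom B: valid iff R is symmetric. R is not symmetric — not valid.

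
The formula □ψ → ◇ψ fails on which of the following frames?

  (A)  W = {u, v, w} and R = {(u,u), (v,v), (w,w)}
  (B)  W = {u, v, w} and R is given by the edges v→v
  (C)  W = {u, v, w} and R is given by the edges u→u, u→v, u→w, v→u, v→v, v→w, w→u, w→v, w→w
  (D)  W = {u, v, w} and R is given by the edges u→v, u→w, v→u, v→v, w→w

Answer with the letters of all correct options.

The schema □ψ → ◇ψ is axiom D; it is valid on a frame iff R is serial.
(A) R is serial (every world has an R-successor), so the schema is valid here.
(B) R is not serial (u has no R-successor), so the schema fails here.
(C) R is serial (every world has an R-successor), so the schema is valid here.
(D) R is serial (every world has an R-successor), so the schema is valid here.

B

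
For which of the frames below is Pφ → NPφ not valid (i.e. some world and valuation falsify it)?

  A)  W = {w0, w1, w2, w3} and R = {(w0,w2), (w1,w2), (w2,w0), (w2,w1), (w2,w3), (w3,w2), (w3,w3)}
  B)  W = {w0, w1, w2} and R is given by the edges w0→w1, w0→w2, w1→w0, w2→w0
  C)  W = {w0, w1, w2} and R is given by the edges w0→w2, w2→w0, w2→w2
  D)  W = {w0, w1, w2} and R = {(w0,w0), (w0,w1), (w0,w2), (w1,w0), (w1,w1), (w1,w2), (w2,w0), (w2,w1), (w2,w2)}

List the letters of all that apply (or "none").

A, B, C

The schema Pφ → NPφ is axiom 5; it is valid on a frame iff R is euclidean.
(A) R is not euclidean (w2 R w0 and w2 R w1 but not w0 R w1), so the schema fails here.
(B) R is not euclidean (w0 R w1 and w0 R w2 but not w1 R w2), so the schema fails here.
(C) R is not euclidean (w2 R w0 and w2 R w0 but not w0 R w0), so the schema fails here.
(D) R is euclidean (any two R-successors of the same world are R-related), so the schema is valid here.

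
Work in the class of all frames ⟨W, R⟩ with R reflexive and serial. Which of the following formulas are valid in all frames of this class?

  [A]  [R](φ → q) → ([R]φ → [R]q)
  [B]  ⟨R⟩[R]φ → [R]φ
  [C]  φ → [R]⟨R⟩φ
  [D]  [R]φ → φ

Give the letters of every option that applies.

(A) [R](φ → q) → ([R]φ → [R]q) is axiom K, valid on every Kripke frame — valid.
(B) the dual of axiom 5: valid iff R is euclidean. Such an R need not be euclidean — not valid.
(C) φ → [R]⟨R⟩φ (axiom B) characterises the symmetric frames. Such an R need not be symmetric — not valid.
(D) [R]φ → φ is axiom T, which corresponds to reflexivity. Every such R is reflexive — valid.

A, D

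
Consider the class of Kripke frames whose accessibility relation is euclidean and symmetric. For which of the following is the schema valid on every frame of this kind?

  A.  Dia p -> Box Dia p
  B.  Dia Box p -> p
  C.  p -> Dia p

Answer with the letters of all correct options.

A symmetric euclidean relation is transitive (uRv and vRw give vRu by symmetry, then uRw by the euclidean condition, applied at v).
(A) axiom 5: valid iff R is euclidean. Every such R is euclidean — valid.
(B) the dual of axiom B: valid iff R is symmetric. Every such R is symmetric — valid.
(C) p -> Dia p (the dual of axiom T) characterises the reflexive frames. Such an R need not be reflexive — not valid.

A, B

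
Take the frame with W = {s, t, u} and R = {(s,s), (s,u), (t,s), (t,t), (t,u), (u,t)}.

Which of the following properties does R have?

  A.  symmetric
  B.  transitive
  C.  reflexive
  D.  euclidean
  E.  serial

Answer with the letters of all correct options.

(A) not symmetric: s R u but not u R s.
(B) not transitive: s R u and u R t but not s R t.
(C) not reflexive: not u R u.
(D) not euclidean: s R u and s R s but not u R s.
(E) serial: every world has an R-successor.

E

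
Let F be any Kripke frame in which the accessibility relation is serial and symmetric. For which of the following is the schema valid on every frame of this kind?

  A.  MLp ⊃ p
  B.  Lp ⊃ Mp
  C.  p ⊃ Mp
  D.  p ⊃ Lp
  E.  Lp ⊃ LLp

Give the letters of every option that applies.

(A) MLp ⊃ p (the dual of axiom B) characterises the symmetric frames. Every such R is symmetric — valid.
(B) Lp ⊃ Mp is axiom D, which corresponds to seriality. Every such R is serial — valid.
(C) p ⊃ Mp is the dual of axiom T; it is valid on a frame exactly when R is reflexive. Such an R need not be reflexive, so not valid.
(D) p ⊃ Lp is valid only on frames where every R-edge is a self-loop. Such an R need not be a subset of the identity — not valid.
(E) axiom 4: valid iff R is transitive. Such an R need not be transitive — not valid.

A, B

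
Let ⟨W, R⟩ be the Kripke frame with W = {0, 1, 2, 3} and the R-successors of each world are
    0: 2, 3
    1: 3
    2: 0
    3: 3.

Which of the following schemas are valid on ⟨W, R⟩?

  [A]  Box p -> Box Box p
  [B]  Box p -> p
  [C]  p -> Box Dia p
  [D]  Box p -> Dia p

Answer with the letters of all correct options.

R is not reflexive: not 0 R 0.
R is not symmetric: 0 R 3 but not 3 R 0.
R is not transitive: 0 R 2 and 2 R 0 but not 0 R 0.
R is serial: every world has an R-successor.
(A) Box p -> Box Box p (axiom 4) characterises the transitive frames. R is not transitive — not valid.
(B) Box p -> p is axiom T; it is valid on a frame exactly when R is reflexive. R is not reflexive, so not valid.
(C) p -> Box Dia p is axiom B, which corresponds to symmetry. R is not symmetric — not valid.
(D) axiom D: valid iff R is serial. R is serial — valid.

D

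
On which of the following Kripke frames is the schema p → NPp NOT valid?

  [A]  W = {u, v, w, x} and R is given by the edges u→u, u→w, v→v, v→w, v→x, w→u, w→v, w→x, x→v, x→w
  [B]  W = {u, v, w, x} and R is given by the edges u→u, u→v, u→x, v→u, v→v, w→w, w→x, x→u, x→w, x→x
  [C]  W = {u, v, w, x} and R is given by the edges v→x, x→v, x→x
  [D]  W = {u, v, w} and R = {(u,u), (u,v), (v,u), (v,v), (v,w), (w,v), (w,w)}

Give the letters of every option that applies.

none

The schema p → NPp is axiom B; it is valid on a frame iff R is symmetric.
(A) R is symmetric (every R-edge is matched by its reverse), so the schema is valid here.
(B) R is symmetric (every R-edge is matched by its reverse), so the schema is valid here.
(C) R is symmetric (every R-edge is matched by its reverse), so the schema is valid here.
(D) R is symmetric (every R-edge is matched by its reverse), so the schema is valid here.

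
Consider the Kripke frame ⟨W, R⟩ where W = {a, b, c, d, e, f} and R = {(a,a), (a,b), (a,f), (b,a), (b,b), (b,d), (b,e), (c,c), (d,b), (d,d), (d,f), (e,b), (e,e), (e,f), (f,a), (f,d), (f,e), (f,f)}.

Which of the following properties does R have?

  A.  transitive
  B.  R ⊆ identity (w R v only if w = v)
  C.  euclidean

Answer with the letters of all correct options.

none

(A) not transitive: a R b and b R d but not a R d.
(B) not ⊆ identity: a R b with a ≠ b.
(C) not euclidean: a R b and a R f but not b R f.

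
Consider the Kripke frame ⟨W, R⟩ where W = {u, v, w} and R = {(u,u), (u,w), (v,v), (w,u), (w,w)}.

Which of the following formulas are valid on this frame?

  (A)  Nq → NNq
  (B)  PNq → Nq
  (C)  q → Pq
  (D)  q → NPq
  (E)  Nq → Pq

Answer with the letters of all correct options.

A, B, C, D, E

R is reflexive: each world relates to itself.
R is symmetric: every R-edge is matched by its reverse.
R is transitive: R is closed under composition.
R is euclidean: any two R-successors of the same world are R-related.
R is serial: every world has an R-successor.
(A) axiom 4: valid iff R is transitive. R is transitive — valid.
(B) the dual of axiom 5: valid iff R is euclidean. R is euclidean — valid.
(C) q → Pq is the dual of axiom T, which corresponds to reflexivity. R is reflexive — valid.
(D) q → NPq is axiom B; it is valid on a frame exactly when R is symmetric. R is symmetric, so valid.
(E) Nq → Pq (axiom D) characterises the serial frames. R is serial — valid.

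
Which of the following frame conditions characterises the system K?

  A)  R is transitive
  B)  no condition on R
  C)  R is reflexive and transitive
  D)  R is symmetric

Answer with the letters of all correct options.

(A) this class determines K4, not K.
(B) K is sound and complete for exactly this class.
(C) this class determines S4, not K.
(D) this class determines KB, not K.

B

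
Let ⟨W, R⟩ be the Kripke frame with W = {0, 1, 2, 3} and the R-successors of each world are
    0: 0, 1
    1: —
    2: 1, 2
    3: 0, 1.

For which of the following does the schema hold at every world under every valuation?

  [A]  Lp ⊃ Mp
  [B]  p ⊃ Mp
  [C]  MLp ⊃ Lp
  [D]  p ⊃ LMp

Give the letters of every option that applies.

none

R is not reflexive: not 1 R 1.
R is not symmetric: 0 R 1 but not 1 R 0.
R is not euclidean: 0 R 1 and 0 R 0 but not 1 R 0.
R is not serial: 1 has no R-successor.
(A) Lp ⊃ Mp is axiom D, which corresponds to seriality. R is not serial — not valid.
(B) p ⊃ Mp is the dual of axiom T, which corresponds to reflexivity. R is not reflexive — not valid.
(C) MLp ⊃ Lp is the dual of axiom 5, which corresponds to the euclidean property. R is not euclidean — not valid.
(D) p ⊃ LMp is axiom B; it is valid on a frame exactly when R is symmetric. R is not symmetric, so not valid.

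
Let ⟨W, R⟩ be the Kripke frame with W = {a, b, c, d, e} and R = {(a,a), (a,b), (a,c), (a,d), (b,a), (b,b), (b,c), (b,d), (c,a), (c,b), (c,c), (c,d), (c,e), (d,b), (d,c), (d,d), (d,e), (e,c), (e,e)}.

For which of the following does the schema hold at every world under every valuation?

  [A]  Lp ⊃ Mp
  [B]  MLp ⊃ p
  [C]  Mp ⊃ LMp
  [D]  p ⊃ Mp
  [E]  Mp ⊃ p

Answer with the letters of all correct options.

R is reflexive: each world relates to itself.
R is not symmetric: a R d but not d R a.
R is not euclidean: a R d and a R a but not d R a.
R is serial: every world has an R-successor.
R is not a subset of the identity: a R b with a ≠ b.
(A) Lp ⊃ Mp (axiom D) characterises the serial frames. R is serial — valid.
(B) MLp ⊃ p is the dual of axiom B; it is valid on a frame exactly when R is symmetric. R is not symmetric, so not valid.
(C) Mp ⊃ LMp (axiom 5) characterises the euclidean frames. R is not euclidean — not valid.
(D) p ⊃ Mp (the dual of axiom T) characterises the reflexive frames. R is reflexive — valid.
(E) Mp ⊃ p is the converse of T; it holds exactly when R ⊆ identity. Here R ⊄ identity — not valid.

A, D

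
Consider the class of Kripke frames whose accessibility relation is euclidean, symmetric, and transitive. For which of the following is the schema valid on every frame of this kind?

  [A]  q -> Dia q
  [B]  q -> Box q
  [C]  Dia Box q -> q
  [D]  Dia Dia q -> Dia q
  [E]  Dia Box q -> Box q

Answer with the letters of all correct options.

(A) q -> Dia q (the dual of axiom T) characterises the reflexive frames. Such an R need not be reflexive — not valid.
(B) q -> Box q (equivalent to ◇p→p) corresponds to R being a subset of the identity. Such an R need not be a subset of the identity, so not valid.
(C) the dual of axiom B: valid iff R is symmetric. Every such R is symmetric — valid.
(D) Dia Dia q -> Dia q is the dual of axiom 4, which corresponds to transitivity. Every such R is transitive — valid.
(E) Dia Box q -> Box q is the dual of axiom 5; it is valid on a frame exactly when R is euclidean. Every such R is euclidean, so valid.

C, D, E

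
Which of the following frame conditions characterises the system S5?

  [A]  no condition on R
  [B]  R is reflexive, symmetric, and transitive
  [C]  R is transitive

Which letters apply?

(A) this class determines K, not S5.
(B) S5 is sound and complete for exactly this class.
(C) this class determines K4, not S5.

B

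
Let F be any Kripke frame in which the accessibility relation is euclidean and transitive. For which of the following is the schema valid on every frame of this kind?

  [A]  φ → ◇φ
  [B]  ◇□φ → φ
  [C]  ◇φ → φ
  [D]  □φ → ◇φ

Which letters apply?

none

(A) φ → ◇φ is the dual of axiom T; it is valid on a frame exactly when R is reflexive. Such an R need not be reflexive, so not valid.
(B) ◇□φ → φ is the dual of axiom B, which corresponds to symmetry. Such an R need not be symmetric — not valid.
(C) ◇φ → φ (the converse of T) corresponds to R being a subset of the identity. Such an R need not be a subset of the identity, so not valid.
(D) □φ → ◇φ is axiom D; it is valid on a frame exactly when R is serial. Such an R need not be serial, so not valid.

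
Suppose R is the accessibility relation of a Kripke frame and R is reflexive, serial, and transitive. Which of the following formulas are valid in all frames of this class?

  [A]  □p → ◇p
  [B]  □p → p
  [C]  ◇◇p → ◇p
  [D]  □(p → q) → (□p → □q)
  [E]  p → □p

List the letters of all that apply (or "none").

A, B, C, D

(A) □p → ◇p is axiom D; it is valid on a frame exactly when R is serial. Every such R is serial, so valid.
(B) □p → p (axiom T) characterises the reflexive frames. Every such R is reflexive — valid.
(C) the dual of axiom 4: valid iff R is transitive. Every such R is transitive — valid.
(D) this is just K, valid on every normal frame.
(E) p → □p is equivalent to ◇p→p; it holds exactly when R ⊆ identity. Such an R need not be a subset of the identity — not valid.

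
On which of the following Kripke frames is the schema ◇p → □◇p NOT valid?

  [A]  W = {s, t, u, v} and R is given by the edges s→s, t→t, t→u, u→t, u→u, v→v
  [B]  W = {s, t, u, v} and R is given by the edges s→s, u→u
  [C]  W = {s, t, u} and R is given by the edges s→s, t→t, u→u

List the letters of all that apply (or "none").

none

The schema ◇p → □◇p is axiom 5; it is valid on a frame iff R is euclidean.
(A) R is euclidean (any two R-successors of the same world are R-related), so the schema is valid here.
(B) R is euclidean (any two R-successors of the same world are R-related), so the schema is valid here.
(C) R is euclidean (any two R-successors of the same world are R-related), so the schema is valid here.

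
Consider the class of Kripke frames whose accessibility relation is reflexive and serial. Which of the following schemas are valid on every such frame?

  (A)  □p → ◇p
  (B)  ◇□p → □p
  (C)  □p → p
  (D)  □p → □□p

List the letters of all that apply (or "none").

(A) □p → ◇p is axiom D, which corresponds to seriality. Every such R is serial — valid.
(B) ◇□p → □p is the dual of axiom 5, which corresponds to the euclidean property. Such an R need not be euclidean — not valid.
(C) axiom T: valid iff R is reflexive. Every such R is reflexive — valid.
(D) □p → □□p (axiom 4) characterises the transitive frames. Such an R need not be transitive — not valid.

A, C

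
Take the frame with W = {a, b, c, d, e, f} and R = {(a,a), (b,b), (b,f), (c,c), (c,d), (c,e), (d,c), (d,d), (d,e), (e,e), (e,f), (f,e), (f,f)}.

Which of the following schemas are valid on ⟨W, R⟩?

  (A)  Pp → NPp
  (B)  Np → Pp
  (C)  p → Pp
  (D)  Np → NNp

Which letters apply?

R is reflexive: each world relates to itself.
R is not transitive: b R f and f R e but not b R e.
R is not euclidean: b R f and b R b but not f R b.
R is serial: every world has an R-successor.
(A) Pp → NPp is axiom 5, which corresponds to the euclidean property. R is not euclidean — not valid.
(B) Np → Pp is axiom D; it is valid on a frame exactly when R is serial. R is serial, so valid.
(C) p → Pp (the dual of axiom T) characterises the reflexive frames. R is reflexive — valid.
(D) Np → NNp is axiom 4; it is valid on a frame exactly when R is transitive. R is not transitive, so not valid.

B, C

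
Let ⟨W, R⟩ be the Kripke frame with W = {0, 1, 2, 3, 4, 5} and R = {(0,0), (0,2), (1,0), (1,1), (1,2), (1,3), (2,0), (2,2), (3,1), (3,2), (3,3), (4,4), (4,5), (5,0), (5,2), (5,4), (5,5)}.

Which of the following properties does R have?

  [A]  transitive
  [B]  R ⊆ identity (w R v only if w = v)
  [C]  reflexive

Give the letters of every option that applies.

C

(A) not transitive: 3 R 1 and 1 R 0 but not 3 R 0.
(B) not ⊆ identity: 0 R 2 with 0 ≠ 2.
(C) reflexive: each world relates to itself.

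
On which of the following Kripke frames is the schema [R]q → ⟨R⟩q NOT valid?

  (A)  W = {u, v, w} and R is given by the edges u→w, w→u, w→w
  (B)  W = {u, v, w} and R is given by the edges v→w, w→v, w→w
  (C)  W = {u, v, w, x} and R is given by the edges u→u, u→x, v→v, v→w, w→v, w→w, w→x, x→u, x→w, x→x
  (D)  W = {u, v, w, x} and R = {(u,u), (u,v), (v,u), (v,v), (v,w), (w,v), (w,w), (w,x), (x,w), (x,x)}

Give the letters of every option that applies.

The schema [R]q → ⟨R⟩q is axiom D; it is valid on a frame iff R is serial.
(A) R is not serial (v has no R-successor), so the schema fails here.
(B) R is not serial (u has no R-successor), so the schema fails here.
(C) R is serial (every world has an R-successor), so the schema is valid here.
(D) R is serial (every world has an R-successor), so the schema is valid here.

A, B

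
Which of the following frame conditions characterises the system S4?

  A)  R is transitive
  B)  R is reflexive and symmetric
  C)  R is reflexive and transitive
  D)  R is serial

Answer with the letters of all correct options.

C

(A) this class determines K4, not S4.
(B) this class determines B (= KTB), not S4.
(C) S4 is sound and complete for exactly this class.
(D) this class determines D, not S4.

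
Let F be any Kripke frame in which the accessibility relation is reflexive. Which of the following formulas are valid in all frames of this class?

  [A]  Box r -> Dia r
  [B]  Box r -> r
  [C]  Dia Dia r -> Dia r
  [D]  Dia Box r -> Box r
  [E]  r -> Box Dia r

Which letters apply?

A reflexive relation is serial.
(A) Box r -> Dia r is axiom D; it is valid on a frame exactly when R is serial. Every such R is serial, so valid.
(B) Box r -> r is axiom T; it is valid on a frame exactly when R is reflexive. Every such R is reflexive, so valid.
(C) Dia Dia r -> Dia r is the dual of axiom 4, which corresponds to transitivity. Such an R need not be transitive — not valid.
(D) Dia Box r -> Box r is the dual of axiom 5; it is valid on a frame exactly when R is euclidean. Such an R need not be euclidean, so not valid.
(E) r -> Box Dia r (axiom B) characterises the symmetric frames. Such an R need not be symmetric — not valid.

A, B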